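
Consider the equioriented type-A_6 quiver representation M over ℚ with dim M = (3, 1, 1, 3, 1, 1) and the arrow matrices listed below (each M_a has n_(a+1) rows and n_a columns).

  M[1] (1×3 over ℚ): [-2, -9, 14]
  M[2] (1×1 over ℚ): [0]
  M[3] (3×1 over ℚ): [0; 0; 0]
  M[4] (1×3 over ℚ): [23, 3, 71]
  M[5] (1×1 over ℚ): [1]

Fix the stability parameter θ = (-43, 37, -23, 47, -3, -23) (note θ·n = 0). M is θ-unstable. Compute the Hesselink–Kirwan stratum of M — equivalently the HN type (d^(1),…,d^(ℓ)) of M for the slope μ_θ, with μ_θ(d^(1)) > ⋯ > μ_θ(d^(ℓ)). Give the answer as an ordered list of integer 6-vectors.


Barcode: M ≅ I[1,1]^2, I[1,2], I[3,3], I[4,4]^2, I[4,6]. HN layers by μ_θ (5 steps, strictly decreasing):
  μ^(1)=47; μ^(2)=37; μ^(3)=7; μ^(4)=-23; μ^(5)=-43

((0, 0, 0, 2, 0, 0); (0, 1, 0, 0, 0, 0); (0, 0, 0, 1, 1, 1); (0, 0, 1, 0, 0, 0); (3, 0, 0, 0, 0, 0))


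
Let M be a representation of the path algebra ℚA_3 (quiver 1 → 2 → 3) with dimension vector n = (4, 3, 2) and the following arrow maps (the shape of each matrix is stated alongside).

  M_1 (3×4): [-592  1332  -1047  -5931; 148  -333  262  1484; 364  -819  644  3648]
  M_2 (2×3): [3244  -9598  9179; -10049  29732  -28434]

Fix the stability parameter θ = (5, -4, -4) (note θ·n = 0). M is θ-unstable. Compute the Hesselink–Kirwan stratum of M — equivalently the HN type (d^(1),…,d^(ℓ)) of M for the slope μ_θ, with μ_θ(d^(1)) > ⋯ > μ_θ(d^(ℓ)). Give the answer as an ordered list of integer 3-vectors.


Via rank(M_{q-1}∘⋯∘M_p): M ≅ I[1,1], I[1,2], I[1,3]^2.
μ_θ-semistable layers: μ^(1)=5; μ^(2)=1/2; μ^(3)=-1

((1, 0, 0); (1, 1, 0); (2, 2, 2))


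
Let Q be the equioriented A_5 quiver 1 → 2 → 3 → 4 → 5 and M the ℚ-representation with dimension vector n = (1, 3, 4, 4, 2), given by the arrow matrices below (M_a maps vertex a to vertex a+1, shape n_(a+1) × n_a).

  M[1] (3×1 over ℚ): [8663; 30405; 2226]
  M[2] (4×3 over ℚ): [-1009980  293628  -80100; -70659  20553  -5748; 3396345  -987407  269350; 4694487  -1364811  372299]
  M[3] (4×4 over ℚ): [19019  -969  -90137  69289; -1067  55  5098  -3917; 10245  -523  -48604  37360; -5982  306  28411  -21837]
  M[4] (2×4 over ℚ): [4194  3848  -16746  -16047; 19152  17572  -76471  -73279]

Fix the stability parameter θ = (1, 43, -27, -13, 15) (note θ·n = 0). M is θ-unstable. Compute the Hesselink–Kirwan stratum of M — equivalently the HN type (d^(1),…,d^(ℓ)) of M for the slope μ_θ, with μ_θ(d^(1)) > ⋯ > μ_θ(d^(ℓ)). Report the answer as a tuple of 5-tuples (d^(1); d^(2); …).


Interval decomposition of M: I[1,2], I[2,5]^2, I[3,3], I[3,4], I[4,4].
HN type (ℓ=5): μ^(1)=43; μ^(2)=15; μ^(3)=1; μ^(4)=-13; μ^(5)=-27

((0, 1, 0, 0, 0); (0, 0, 0, 0, 2); (1, 2, 2, 2, 0); (0, 0, 0, 2, 0); (0, 0, 2, 0, 0))


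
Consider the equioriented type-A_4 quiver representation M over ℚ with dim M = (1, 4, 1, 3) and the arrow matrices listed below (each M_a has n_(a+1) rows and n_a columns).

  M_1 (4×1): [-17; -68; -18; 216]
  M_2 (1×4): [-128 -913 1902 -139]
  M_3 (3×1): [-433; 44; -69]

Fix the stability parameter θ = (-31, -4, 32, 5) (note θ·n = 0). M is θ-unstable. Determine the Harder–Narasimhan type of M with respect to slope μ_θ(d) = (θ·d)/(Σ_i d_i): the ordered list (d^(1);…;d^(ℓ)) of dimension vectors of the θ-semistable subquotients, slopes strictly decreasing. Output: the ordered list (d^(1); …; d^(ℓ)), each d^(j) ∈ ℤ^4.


Interval decomposition of M: I[1,2], I[2,2]^2, I[2,4], I[4,4]^2.
HN type (ℓ=4): μ^(1)=37/2; μ^(2)=5; μ^(3)=-4; μ^(4)=-31

((0, 0, 1, 1); (0, 0, 0, 2); (0, 4, 0, 0); (1, 0, 0, 0))


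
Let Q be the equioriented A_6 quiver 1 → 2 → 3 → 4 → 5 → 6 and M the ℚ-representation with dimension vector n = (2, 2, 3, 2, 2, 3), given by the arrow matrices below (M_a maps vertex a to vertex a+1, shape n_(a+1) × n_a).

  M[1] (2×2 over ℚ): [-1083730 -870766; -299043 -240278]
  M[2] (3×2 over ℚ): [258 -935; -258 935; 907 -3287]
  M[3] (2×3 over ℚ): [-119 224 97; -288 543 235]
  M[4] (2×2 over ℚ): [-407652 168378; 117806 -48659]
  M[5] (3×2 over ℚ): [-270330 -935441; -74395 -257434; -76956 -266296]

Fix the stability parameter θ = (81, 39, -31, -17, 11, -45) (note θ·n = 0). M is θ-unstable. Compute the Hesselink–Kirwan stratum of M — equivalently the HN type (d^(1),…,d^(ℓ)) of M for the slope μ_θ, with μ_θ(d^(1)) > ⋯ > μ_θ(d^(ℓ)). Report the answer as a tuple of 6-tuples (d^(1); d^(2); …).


Barcode: M ≅ I[1,4], I[1,6], I[3,3], I[5,6], I[6,6]. HN layers by μ_θ (5 steps, strictly decreasing):
  μ^(1)=18; μ^(2)=19/3; μ^(3)=-17; μ^(4)=-31; μ^(5)=-45

((1, 1, 1, 1, 0, 0); (1, 1, 1, 1, 1, 1); (0, 0, 0, 0, 1, 1); (0, 0, 1, 0, 0, 0); (0, 0, 0, 0, 0, 1))


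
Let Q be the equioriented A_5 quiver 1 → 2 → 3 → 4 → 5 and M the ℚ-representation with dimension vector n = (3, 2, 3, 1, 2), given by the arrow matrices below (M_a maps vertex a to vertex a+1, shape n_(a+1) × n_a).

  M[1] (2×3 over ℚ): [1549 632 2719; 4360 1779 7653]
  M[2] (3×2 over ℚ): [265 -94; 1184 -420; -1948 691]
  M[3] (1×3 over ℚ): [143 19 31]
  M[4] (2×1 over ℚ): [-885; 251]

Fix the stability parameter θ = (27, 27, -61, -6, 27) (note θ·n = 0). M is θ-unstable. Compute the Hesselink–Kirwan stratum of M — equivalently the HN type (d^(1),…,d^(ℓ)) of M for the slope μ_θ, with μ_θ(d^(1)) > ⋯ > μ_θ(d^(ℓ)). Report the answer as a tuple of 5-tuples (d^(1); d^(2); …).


Via rank(M_{q-1}∘⋯∘M_p): M ≅ I[1,1], I[1,3], I[1,5], I[3,3], I[5,5].
μ_θ-semistable layers: μ^(1)=27; μ^(2)=-7/3; μ^(3)=-13/4; μ^(4)=-61

((1, 0, 0, 0, 2); (1, 1, 1, 0, 0); (1, 1, 1, 1, 0); (0, 0, 1, 0, 0))


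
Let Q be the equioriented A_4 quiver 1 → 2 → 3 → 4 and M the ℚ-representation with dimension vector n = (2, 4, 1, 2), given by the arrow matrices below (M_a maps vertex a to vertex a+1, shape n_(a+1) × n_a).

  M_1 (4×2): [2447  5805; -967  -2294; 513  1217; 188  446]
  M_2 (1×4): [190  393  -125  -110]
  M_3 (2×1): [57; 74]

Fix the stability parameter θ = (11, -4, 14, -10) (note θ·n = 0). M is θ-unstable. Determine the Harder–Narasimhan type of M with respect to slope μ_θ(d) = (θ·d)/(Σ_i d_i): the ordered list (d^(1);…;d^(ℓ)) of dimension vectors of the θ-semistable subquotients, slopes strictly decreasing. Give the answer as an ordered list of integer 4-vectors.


Interval decomposition of M: I[1,2], I[1,4], I[2,2]^2, I[4,4].
HN type (ℓ=4): μ^(1)=7/2; μ^(2)=11/4; μ^(3)=-4; μ^(4)=-10

((1, 1, 0, 0); (1, 1, 1, 1); (0, 2, 0, 0); (0, 0, 0, 1))


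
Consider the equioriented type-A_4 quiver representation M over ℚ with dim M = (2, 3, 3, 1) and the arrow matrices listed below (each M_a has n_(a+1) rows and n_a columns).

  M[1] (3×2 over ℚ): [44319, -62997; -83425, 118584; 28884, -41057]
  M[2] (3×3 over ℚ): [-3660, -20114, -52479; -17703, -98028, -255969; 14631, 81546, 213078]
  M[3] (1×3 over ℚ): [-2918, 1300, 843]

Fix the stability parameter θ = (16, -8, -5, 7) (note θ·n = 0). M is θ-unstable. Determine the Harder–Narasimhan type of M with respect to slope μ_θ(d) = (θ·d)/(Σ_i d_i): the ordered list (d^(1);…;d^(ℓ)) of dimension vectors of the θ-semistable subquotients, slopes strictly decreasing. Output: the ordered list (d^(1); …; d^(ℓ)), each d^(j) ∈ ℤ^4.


Interval decomposition of M: I[1,3], I[1,4], I[2,2], I[3,3].
HN type (ℓ=4): μ^(1)=7; μ^(2)=1; μ^(3)=-5; μ^(4)=-8

((0, 0, 0, 1); (2, 2, 2, 0); (0, 0, 1, 0); (0, 1, 0, 0))


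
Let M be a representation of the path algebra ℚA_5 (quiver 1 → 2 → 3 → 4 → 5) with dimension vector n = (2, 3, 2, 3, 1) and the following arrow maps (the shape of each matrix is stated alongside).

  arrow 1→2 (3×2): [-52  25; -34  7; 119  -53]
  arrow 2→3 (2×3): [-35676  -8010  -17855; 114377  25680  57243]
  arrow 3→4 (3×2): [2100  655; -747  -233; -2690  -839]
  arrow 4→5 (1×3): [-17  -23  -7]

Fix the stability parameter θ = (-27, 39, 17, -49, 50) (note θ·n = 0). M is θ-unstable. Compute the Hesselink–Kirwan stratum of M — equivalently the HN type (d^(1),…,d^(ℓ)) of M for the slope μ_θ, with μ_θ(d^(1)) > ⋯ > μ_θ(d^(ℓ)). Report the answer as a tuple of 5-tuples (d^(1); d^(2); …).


Barcode: M ≅ I[1,4], I[1,5], I[2,2], I[4,4]. HN layers by μ_θ (5 steps, strictly decreasing):
  μ^(1)=50; μ^(2)=39; μ^(3)=7/3; μ^(4)=-27; μ^(5)=-49

((0, 0, 0, 0, 1); (0, 1, 0, 0, 0); (0, 2, 2, 2, 0); (2, 0, 0, 0, 0); (0, 0, 0, 1, 0))


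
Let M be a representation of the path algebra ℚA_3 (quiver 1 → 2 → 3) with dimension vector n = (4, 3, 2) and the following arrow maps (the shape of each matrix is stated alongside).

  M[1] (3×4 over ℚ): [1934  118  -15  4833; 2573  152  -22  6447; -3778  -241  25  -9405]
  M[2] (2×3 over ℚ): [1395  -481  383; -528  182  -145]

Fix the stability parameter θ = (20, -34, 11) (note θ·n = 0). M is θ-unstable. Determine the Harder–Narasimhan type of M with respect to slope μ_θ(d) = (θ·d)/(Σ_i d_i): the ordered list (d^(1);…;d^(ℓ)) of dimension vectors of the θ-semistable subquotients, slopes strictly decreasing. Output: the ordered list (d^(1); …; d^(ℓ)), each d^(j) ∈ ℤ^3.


Via rank(M_{q-1}∘⋯∘M_p): M ≅ I[1,1], I[1,2], I[1,3]^2.
μ_θ-semistable layers: μ^(1)=20; μ^(2)=11; μ^(3)=-7

((1, 0, 0); (0, 0, 2); (3, 3, 0))


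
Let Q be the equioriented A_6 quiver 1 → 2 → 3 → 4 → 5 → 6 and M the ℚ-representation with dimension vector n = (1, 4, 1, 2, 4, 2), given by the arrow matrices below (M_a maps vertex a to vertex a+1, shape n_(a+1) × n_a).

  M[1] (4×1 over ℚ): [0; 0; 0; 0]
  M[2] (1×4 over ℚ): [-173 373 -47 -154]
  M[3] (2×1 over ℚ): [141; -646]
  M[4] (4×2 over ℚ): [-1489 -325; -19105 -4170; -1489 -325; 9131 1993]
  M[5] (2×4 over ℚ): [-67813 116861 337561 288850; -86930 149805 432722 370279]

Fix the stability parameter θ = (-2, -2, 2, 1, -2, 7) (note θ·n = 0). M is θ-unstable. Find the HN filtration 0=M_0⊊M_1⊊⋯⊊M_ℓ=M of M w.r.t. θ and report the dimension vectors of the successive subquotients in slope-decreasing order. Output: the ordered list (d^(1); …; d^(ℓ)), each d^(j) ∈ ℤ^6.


Interval decomposition of M: I[1,1], I[2,2]^3, I[2,6], I[4,6], I[5,5]^2.
HN type (ℓ=4): μ^(1)=7; μ^(2)=1/3; μ^(3)=-1/2; μ^(4)=-2

((0, 0, 0, 0, 0, 2); (0, 0, 1, 1, 1, 0); (0, 0, 0, 1, 1, 0); (1, 4, 0, 0, 2, 0))


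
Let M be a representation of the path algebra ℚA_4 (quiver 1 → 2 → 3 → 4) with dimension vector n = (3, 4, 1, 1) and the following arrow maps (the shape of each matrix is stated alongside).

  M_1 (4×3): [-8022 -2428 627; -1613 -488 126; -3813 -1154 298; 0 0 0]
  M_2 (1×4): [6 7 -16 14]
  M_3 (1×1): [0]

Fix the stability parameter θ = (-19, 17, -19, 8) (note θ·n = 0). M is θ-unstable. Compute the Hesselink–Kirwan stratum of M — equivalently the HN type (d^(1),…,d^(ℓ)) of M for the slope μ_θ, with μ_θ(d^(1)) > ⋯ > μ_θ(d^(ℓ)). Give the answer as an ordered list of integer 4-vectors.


Via rank(M_{q-1}∘⋯∘M_p): M ≅ I[1,2]^2, I[1,3], I[2,2], I[4,4].
μ_θ-semistable layers: μ^(1)=17; μ^(2)=8; μ^(3)=-1; μ^(4)=-19

((0, 3, 0, 0); (0, 0, 0, 1); (0, 1, 1, 0); (3, 0, 0, 0))


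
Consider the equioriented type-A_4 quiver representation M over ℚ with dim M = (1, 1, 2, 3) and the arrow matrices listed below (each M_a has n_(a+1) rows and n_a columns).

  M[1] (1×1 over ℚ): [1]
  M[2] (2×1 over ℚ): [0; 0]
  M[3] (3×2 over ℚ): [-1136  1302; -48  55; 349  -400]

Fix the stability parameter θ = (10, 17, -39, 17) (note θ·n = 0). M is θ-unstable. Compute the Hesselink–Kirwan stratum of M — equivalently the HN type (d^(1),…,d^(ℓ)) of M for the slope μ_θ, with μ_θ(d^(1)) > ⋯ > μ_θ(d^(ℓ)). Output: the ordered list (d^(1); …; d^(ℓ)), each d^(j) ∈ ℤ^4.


Interval decomposition of M: I[1,2], I[3,4]^2, I[4,4].
HN type (ℓ=3): μ^(1)=17; μ^(2)=10; μ^(3)=-39

((0, 1, 0, 3); (1, 0, 0, 0); (0, 0, 2, 0))


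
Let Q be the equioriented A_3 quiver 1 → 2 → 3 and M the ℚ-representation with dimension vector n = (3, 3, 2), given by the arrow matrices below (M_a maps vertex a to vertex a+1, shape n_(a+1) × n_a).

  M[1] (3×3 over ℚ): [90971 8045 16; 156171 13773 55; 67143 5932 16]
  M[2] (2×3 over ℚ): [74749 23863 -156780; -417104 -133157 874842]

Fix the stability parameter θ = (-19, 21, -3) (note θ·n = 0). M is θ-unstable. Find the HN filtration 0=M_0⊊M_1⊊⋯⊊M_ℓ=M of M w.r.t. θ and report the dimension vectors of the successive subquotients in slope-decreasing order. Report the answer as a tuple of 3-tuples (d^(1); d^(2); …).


Via rank(M_{q-1}∘⋯∘M_p): M ≅ I[1,2], I[1,3]^2.
μ_θ-semistable layers: μ^(1)=21; μ^(2)=9; μ^(3)=-19

((0, 1, 0); (0, 2, 2); (3, 0, 0))


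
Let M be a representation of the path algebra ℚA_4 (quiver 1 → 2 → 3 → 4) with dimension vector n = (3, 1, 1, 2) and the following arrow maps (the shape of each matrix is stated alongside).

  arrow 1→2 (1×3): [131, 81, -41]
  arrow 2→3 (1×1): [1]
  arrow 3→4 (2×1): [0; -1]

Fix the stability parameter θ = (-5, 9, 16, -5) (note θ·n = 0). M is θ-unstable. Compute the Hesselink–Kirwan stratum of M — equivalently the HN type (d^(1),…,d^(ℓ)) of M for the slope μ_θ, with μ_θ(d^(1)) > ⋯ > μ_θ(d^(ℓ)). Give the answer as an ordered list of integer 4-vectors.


Interval decomposition of M: I[1,1]^2, I[1,4], I[4,4].
HN type (ℓ=2): μ^(1)=20/3; μ^(2)=-5

((0, 1, 1, 1); (3, 0, 0, 1))


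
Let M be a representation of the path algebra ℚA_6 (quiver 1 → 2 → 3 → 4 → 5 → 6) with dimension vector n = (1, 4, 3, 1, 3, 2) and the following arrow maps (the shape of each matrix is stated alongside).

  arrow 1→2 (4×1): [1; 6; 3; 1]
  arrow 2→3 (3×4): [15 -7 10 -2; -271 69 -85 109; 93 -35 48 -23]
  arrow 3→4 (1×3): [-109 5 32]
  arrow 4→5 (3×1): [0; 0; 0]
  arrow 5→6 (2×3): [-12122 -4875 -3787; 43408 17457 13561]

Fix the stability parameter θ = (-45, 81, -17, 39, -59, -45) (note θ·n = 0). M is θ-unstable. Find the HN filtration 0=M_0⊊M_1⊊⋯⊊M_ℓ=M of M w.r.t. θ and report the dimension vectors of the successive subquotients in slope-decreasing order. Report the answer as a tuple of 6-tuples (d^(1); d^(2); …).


Via rank(M_{q-1}∘⋯∘M_p): M ≅ I[1,4], I[2,2], I[2,3]^2, I[5,5], I[5,6]^2.
μ_θ-semistable layers: μ^(1)=81; μ^(2)=39; μ^(3)=32; μ^(4)=-45; μ^(5)=-59

((0, 1, 0, 0, 0, 0); (0, 0, 0, 1, 0, 0); (0, 3, 3, 0, 0, 0); (1, 0, 0, 0, 0, 2); (0, 0, 0, 0, 3, 0))


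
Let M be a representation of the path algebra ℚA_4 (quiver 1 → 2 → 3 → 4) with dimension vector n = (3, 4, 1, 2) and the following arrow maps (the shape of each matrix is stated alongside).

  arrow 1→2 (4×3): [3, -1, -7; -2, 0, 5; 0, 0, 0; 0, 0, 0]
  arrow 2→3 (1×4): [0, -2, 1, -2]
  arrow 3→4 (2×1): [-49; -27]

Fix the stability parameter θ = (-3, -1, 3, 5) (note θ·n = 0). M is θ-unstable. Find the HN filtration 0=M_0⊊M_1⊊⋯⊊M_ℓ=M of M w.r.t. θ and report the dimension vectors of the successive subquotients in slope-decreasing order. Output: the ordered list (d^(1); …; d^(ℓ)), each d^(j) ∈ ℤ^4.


Interval decomposition of M: I[1,1], I[1,2], I[1,4], I[2,2]^2, I[4,4].
HN type (ℓ=4): μ^(1)=5; μ^(2)=3; μ^(3)=-1; μ^(4)=-3

((0, 0, 0, 2); (0, 0, 1, 0); (0, 4, 0, 0); (3, 0, 0, 0))


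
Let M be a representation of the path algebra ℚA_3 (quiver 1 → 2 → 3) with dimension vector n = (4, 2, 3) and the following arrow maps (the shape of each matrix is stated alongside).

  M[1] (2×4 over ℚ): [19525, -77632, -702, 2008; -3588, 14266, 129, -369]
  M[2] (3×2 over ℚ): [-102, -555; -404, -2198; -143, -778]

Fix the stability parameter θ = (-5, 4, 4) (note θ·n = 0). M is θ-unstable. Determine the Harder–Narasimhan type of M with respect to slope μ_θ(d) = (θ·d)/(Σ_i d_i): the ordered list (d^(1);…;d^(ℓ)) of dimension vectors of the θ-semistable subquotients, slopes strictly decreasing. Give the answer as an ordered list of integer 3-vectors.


Barcode: M ≅ I[1,1]^2, I[1,3]^2, I[3,3]. HN layers by μ_θ (2 steps, strictly decreasing):
  μ^(1)=4; μ^(2)=-5

((0, 2, 3); (4, 0, 0))


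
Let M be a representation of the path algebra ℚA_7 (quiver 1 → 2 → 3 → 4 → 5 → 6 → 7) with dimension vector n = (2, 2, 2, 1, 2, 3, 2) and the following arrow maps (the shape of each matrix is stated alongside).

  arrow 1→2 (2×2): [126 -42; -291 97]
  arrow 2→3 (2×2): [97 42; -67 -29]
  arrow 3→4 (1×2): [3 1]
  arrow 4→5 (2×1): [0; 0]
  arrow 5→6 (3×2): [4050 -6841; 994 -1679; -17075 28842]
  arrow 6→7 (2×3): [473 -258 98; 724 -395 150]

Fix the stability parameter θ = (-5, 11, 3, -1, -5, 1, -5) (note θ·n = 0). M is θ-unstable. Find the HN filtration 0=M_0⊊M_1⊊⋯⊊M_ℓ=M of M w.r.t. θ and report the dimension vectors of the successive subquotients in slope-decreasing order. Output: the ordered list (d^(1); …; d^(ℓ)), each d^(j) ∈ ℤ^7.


Barcode: M ≅ I[1,1], I[1,4], I[2,3], I[5,7]^2, I[6,6]. HN layers by μ_θ (5 steps, strictly decreasing):
  μ^(1)=7; μ^(2)=13/3; μ^(3)=1; μ^(4)=-2; μ^(5)=-5

((0, 1, 1, 0, 0, 0, 0); (0, 1, 1, 1, 0, 0, 0); (0, 0, 0, 0, 0, 1, 0); (0, 0, 0, 0, 0, 2, 2); (2, 0, 0, 0, 2, 0, 0))


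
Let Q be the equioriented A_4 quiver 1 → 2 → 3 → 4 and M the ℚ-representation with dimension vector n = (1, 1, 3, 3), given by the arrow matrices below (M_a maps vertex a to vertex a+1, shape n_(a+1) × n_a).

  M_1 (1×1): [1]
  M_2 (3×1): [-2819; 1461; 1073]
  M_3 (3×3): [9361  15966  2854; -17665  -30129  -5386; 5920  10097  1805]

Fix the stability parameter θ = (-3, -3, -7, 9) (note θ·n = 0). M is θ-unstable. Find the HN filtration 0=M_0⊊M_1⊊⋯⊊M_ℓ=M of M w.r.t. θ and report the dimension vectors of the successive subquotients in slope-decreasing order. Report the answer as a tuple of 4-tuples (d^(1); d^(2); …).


Via rank(M_{q-1}∘⋯∘M_p): M ≅ I[1,4], I[3,4]^2.
μ_θ-semistable layers: μ^(1)=9; μ^(2)=-13/3; μ^(3)=-7

((0, 0, 0, 3); (1, 1, 1, 0); (0, 0, 2, 0))


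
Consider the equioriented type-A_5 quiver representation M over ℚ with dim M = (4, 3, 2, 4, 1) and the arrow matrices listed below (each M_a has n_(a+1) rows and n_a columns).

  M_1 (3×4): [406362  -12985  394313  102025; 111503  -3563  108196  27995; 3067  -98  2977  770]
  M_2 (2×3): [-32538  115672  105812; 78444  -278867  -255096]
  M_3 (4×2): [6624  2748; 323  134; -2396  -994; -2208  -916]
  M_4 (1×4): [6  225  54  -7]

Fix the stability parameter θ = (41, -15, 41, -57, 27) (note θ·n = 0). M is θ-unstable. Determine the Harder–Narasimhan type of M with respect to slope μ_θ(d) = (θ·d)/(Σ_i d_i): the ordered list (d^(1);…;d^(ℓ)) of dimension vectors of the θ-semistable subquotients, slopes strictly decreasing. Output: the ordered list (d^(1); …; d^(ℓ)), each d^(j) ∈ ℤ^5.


Barcode: M ≅ I[1,1]^2, I[1,4], I[1,5], I[2,2], I[4,4]^2. HN layers by μ_θ (5 steps, strictly decreasing):
  μ^(1)=41; μ^(2)=27; μ^(3)=5/2; μ^(4)=-15; μ^(5)=-57

((2, 0, 0, 0, 0); (0, 0, 0, 0, 1); (2, 2, 2, 2, 0); (0, 1, 0, 0, 0); (0, 0, 0, 2, 0))


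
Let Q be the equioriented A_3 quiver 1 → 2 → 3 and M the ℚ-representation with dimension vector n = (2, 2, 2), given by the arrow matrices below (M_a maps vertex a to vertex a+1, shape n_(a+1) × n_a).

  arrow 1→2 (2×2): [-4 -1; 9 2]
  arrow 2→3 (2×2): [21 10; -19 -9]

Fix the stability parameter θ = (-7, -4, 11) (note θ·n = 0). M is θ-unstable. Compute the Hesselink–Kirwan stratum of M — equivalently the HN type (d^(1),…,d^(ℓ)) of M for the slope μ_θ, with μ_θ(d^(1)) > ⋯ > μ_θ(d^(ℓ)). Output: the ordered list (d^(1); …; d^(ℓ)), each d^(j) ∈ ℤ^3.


Barcode: M ≅ I[1,3]^2. HN layers by μ_θ (3 steps, strictly decreasing):
  μ^(1)=11; μ^(2)=-4; μ^(3)=-7

((0, 0, 2); (0, 2, 0); (2, 0, 0))


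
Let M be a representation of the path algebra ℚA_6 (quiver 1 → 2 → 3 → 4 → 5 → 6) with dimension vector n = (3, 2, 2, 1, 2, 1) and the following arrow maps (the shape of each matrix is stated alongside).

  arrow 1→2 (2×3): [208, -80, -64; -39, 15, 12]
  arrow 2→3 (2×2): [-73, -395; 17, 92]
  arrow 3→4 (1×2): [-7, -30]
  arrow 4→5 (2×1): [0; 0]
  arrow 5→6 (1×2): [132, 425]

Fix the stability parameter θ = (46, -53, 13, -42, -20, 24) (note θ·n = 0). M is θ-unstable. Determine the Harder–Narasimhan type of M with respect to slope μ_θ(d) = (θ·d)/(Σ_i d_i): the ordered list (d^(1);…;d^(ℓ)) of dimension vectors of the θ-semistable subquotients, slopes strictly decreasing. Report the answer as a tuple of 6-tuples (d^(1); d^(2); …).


Via rank(M_{q-1}∘⋯∘M_p): M ≅ I[1,1]^2, I[1,4], I[2,3], I[5,5], I[5,6].
μ_θ-semistable layers: μ^(1)=46; μ^(2)=24; μ^(3)=13; μ^(4)=-9; μ^(5)=-20; μ^(6)=-53

((2, 0, 0, 0, 0, 0); (0, 0, 0, 0, 0, 1); (0, 0, 1, 0, 0, 0); (1, 1, 1, 1, 0, 0); (0, 0, 0, 0, 2, 0); (0, 1, 0, 0, 0, 0))


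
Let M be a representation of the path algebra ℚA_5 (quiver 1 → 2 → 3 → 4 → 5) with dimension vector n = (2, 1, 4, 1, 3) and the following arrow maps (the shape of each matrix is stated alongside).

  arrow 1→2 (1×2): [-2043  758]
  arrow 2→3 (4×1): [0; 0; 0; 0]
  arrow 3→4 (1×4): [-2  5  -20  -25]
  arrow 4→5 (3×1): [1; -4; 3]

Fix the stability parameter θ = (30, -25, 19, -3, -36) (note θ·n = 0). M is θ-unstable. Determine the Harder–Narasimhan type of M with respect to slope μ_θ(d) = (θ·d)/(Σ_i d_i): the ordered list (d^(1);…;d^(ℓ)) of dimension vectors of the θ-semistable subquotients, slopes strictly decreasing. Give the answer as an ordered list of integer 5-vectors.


Barcode: M ≅ I[1,1], I[1,2], I[3,3]^3, I[3,5], I[5,5]^2. HN layers by μ_θ (5 steps, strictly decreasing):
  μ^(1)=30; μ^(2)=19; μ^(3)=5/2; μ^(4)=-20/3; μ^(5)=-36

((1, 0, 0, 0, 0); (0, 0, 3, 0, 0); (1, 1, 0, 0, 0); (0, 0, 1, 1, 1); (0, 0, 0, 0, 2))


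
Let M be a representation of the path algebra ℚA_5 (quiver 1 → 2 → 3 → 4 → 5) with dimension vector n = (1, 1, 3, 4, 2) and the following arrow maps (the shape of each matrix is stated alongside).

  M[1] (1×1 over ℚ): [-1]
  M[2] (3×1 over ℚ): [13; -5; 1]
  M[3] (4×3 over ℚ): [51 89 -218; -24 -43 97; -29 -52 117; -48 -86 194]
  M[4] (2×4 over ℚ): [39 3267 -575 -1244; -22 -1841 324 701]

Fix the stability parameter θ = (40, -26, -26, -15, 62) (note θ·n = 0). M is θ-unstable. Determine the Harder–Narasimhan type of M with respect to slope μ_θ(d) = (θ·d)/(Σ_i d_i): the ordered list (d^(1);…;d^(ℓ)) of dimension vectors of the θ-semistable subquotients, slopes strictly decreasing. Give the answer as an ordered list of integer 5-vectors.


Barcode: M ≅ I[1,3], I[3,5]^2, I[4,4]^2. HN layers by μ_θ (4 steps, strictly decreasing):
  μ^(1)=62; μ^(2)=-4; μ^(3)=-15; μ^(4)=-26

((0, 0, 0, 0, 2); (1, 1, 1, 0, 0); (0, 0, 0, 4, 0); (0, 0, 2, 0, 0))


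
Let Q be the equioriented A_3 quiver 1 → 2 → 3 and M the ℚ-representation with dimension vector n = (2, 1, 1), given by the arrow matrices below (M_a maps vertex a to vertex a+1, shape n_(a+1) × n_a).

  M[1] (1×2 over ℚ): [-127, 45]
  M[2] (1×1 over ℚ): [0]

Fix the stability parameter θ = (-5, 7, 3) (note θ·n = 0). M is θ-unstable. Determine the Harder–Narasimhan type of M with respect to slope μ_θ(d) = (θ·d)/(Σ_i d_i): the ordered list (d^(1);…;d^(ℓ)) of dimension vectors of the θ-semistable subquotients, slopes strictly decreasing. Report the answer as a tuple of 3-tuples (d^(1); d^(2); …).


Interval decomposition of M: I[1,1], I[1,2], I[3,3].
HN type (ℓ=3): μ^(1)=7; μ^(2)=3; μ^(3)=-5

((0, 1, 0); (0, 0, 1); (2, 0, 0))


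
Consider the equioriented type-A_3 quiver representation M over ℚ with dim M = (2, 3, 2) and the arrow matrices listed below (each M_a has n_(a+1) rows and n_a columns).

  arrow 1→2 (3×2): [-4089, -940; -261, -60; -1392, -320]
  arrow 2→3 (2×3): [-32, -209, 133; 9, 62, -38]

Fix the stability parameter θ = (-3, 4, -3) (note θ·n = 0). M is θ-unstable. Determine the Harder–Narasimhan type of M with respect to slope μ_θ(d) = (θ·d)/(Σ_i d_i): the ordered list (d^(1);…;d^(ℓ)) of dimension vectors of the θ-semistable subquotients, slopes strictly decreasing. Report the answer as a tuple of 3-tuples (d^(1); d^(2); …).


Barcode: M ≅ I[1,1], I[1,3], I[2,2], I[2,3]. HN layers by μ_θ (3 steps, strictly decreasing):
  μ^(1)=4; μ^(2)=1/2; μ^(3)=-3

((0, 1, 0); (0, 2, 2); (2, 0, 0))


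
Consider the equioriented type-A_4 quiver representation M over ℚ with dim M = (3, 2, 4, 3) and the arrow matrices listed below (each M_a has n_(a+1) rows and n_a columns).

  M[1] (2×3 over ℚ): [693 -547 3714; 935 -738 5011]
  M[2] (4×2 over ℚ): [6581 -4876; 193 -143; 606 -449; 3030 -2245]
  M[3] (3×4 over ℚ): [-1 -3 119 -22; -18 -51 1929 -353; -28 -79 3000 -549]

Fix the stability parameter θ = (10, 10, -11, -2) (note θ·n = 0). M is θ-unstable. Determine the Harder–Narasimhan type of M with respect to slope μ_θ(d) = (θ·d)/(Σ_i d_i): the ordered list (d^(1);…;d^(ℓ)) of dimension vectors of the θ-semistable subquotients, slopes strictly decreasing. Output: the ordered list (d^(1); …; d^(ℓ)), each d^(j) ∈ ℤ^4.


Via rank(M_{q-1}∘⋯∘M_p): M ≅ I[1,1], I[1,4]^2, I[3,3], I[3,4].
μ_θ-semistable layers: μ^(1)=10; μ^(2)=7/4; μ^(3)=-2; μ^(4)=-11

((1, 0, 0, 0); (2, 2, 2, 2); (0, 0, 0, 1); (0, 0, 2, 0))


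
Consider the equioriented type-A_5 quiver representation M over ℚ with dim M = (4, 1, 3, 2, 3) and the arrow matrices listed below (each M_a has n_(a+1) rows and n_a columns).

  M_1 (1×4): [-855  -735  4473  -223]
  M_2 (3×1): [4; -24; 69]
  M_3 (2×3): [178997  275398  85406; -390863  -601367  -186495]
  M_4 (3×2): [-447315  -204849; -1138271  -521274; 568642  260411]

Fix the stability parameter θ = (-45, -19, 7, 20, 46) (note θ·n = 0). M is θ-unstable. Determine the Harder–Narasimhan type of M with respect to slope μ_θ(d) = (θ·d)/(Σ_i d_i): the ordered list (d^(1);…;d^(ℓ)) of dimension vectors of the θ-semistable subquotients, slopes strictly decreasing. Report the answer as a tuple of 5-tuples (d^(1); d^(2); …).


Interval decomposition of M: I[1,1]^3, I[1,5], I[3,3], I[3,5], I[5,5].
HN type (ℓ=5): μ^(1)=46; μ^(2)=20; μ^(3)=7; μ^(4)=-19; μ^(5)=-45

((0, 0, 0, 0, 3); (0, 0, 0, 2, 0); (0, 0, 3, 0, 0); (0, 1, 0, 0, 0); (4, 0, 0, 0, 0))


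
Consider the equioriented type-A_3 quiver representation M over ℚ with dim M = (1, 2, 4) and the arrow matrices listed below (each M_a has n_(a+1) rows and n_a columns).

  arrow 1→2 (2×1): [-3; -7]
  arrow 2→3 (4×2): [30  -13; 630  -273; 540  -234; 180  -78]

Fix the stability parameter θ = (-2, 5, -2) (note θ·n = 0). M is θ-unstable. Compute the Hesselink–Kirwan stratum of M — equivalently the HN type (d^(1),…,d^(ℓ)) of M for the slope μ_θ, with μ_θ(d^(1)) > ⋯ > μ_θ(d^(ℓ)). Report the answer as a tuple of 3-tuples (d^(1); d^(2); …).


Barcode: M ≅ I[1,3], I[2,2], I[3,3]^3. HN layers by μ_θ (3 steps, strictly decreasing):
  μ^(1)=5; μ^(2)=3/2; μ^(3)=-2

((0, 1, 0); (0, 1, 1); (1, 0, 3))


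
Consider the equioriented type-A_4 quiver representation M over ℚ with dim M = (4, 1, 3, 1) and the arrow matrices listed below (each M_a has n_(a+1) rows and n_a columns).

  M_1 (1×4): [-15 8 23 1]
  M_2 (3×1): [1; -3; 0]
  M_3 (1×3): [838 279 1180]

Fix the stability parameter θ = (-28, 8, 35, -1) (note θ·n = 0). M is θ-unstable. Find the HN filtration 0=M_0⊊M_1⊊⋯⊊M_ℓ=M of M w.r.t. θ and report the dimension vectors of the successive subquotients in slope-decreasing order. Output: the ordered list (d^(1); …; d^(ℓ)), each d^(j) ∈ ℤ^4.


Interval decomposition of M: I[1,1]^3, I[1,4], I[3,3]^2.
HN type (ℓ=4): μ^(1)=35; μ^(2)=17; μ^(3)=8; μ^(4)=-28

((0, 0, 2, 0); (0, 0, 1, 1); (0, 1, 0, 0); (4, 0, 0, 0))


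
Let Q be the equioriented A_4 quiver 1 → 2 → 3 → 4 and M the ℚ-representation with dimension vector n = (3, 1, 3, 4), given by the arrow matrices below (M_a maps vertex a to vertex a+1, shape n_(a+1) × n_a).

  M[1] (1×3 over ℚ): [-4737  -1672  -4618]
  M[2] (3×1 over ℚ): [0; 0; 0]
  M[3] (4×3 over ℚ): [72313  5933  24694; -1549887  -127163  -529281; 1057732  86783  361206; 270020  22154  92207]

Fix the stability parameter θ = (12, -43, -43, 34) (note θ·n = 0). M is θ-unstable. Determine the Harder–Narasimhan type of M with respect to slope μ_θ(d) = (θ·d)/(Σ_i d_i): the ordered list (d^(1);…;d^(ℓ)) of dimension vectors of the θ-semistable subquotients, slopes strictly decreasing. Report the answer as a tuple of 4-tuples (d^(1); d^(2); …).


Via rank(M_{q-1}∘⋯∘M_p): M ≅ I[1,1]^2, I[1,2], I[3,4]^3, I[4,4].
μ_θ-semistable layers: μ^(1)=34; μ^(2)=12; μ^(3)=-31/2; μ^(4)=-43

((0, 0, 0, 4); (2, 0, 0, 0); (1, 1, 0, 0); (0, 0, 3, 0))


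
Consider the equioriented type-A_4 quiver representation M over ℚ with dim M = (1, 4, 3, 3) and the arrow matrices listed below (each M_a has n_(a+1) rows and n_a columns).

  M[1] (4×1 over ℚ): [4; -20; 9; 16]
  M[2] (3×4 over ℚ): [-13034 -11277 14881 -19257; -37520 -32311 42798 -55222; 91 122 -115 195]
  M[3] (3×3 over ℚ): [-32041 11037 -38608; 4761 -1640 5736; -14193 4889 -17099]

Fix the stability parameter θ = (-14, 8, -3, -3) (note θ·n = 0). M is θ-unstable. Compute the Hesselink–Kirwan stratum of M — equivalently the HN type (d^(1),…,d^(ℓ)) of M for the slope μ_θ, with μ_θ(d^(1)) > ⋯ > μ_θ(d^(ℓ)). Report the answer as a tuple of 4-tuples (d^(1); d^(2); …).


Via rank(M_{q-1}∘⋯∘M_p): M ≅ I[1,4], I[2,2], I[2,4]^2.
μ_θ-semistable layers: μ^(1)=8; μ^(2)=2/3; μ^(3)=-14

((0, 1, 0, 0); (0, 3, 3, 3); (1, 0, 0, 0))


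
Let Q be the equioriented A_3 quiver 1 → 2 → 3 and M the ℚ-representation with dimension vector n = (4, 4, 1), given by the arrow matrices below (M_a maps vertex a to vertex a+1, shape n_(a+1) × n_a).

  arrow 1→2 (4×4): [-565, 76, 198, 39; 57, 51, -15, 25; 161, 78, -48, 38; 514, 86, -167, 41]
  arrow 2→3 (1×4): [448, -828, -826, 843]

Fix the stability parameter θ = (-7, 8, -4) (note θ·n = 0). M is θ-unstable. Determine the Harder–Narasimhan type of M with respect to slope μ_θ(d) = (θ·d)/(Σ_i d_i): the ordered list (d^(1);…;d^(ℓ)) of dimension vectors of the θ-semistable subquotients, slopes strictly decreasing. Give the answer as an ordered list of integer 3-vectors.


Interval decomposition of M: I[1,2]^3, I[1,3].
HN type (ℓ=3): μ^(1)=8; μ^(2)=2; μ^(3)=-7

((0, 3, 0); (0, 1, 1); (4, 0, 0))


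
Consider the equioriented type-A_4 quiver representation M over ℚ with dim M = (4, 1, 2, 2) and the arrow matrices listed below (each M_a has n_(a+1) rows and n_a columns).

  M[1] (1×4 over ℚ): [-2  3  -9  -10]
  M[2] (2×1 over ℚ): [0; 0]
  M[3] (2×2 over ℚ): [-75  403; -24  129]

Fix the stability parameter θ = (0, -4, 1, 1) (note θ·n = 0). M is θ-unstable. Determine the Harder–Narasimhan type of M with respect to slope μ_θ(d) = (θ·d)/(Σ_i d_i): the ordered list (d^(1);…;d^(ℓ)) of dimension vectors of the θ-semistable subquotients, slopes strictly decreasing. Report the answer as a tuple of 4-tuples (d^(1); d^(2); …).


Interval decomposition of M: I[1,1]^3, I[1,2], I[3,4]^2.
HN type (ℓ=3): μ^(1)=1; μ^(2)=0; μ^(3)=-2

((0, 0, 2, 2); (3, 0, 0, 0); (1, 1, 0, 0))


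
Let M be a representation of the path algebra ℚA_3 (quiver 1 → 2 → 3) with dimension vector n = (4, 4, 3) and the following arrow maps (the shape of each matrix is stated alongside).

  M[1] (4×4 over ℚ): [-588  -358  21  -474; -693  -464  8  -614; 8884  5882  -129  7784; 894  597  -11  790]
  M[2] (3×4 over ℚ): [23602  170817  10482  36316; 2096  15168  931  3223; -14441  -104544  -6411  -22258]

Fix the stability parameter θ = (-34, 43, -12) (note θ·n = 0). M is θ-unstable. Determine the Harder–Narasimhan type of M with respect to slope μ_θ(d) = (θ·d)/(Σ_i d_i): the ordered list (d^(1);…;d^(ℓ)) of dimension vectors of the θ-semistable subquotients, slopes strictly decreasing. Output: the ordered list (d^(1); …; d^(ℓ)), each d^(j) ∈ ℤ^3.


Interval decomposition of M: I[1,2], I[1,3]^3.
HN type (ℓ=3): μ^(1)=43; μ^(2)=31/2; μ^(3)=-34

((0, 1, 0); (0, 3, 3); (4, 0, 0))


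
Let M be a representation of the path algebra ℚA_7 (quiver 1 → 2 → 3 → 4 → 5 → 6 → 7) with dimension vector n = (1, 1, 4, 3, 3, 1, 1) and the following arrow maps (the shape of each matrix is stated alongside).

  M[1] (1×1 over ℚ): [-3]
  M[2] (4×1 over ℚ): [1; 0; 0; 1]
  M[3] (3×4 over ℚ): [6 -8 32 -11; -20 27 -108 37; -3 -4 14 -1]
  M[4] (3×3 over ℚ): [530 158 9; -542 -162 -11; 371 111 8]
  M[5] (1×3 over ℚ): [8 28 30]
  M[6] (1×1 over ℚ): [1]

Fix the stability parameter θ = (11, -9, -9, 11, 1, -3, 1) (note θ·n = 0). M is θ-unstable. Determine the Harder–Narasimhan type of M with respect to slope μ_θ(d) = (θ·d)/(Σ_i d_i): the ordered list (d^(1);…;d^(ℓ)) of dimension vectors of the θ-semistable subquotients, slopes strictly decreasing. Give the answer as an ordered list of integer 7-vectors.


Barcode: M ≅ I[1,4], I[3,3], I[3,5], I[3,7], I[5,5]. HN layers by μ_θ (6 steps, strictly decreasing):
  μ^(1)=11; μ^(2)=6; μ^(3)=5/2; μ^(4)=1; μ^(5)=-7/3; μ^(6)=-9

((0, 0, 0, 1, 0, 0, 0); (0, 0, 0, 1, 1, 0, 0); (0, 0, 0, 1, 1, 1, 1); (0, 0, 0, 0, 1, 0, 0); (1, 1, 1, 0, 0, 0, 0); (0, 0, 3, 0, 0, 0, 0))


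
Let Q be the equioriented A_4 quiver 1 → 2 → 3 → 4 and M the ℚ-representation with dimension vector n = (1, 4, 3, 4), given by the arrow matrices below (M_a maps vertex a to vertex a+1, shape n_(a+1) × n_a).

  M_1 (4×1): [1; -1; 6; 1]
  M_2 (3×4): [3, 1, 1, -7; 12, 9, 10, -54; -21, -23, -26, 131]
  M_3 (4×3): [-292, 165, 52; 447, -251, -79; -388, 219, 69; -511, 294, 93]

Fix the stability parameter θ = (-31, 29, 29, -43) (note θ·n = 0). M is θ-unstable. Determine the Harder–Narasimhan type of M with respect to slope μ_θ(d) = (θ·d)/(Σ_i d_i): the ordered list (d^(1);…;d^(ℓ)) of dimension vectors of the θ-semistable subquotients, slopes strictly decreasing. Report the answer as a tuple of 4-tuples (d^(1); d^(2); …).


Via rank(M_{q-1}∘⋯∘M_p): M ≅ I[1,4], I[2,2], I[2,4]^2, I[4,4].
μ_θ-semistable layers: μ^(1)=29; μ^(2)=5; μ^(3)=-31; μ^(4)=-43

((0, 1, 0, 0); (0, 3, 3, 3); (1, 0, 0, 0); (0, 0, 0, 1))


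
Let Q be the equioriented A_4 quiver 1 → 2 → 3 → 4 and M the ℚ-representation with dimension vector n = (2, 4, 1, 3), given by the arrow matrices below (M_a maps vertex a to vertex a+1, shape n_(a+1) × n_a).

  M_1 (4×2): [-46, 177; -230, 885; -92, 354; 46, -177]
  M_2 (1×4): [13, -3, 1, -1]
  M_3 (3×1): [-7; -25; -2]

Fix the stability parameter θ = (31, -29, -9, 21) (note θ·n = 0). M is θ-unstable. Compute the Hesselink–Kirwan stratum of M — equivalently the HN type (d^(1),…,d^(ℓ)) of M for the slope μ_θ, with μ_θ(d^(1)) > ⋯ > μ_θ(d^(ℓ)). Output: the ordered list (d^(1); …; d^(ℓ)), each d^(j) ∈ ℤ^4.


Via rank(M_{q-1}∘⋯∘M_p): M ≅ I[1,1], I[1,4], I[2,2]^3, I[4,4]^2.
μ_θ-semistable layers: μ^(1)=31; μ^(2)=21; μ^(3)=-7/3; μ^(4)=-29

((1, 0, 0, 0); (0, 0, 0, 3); (1, 1, 1, 0); (0, 3, 0, 0))


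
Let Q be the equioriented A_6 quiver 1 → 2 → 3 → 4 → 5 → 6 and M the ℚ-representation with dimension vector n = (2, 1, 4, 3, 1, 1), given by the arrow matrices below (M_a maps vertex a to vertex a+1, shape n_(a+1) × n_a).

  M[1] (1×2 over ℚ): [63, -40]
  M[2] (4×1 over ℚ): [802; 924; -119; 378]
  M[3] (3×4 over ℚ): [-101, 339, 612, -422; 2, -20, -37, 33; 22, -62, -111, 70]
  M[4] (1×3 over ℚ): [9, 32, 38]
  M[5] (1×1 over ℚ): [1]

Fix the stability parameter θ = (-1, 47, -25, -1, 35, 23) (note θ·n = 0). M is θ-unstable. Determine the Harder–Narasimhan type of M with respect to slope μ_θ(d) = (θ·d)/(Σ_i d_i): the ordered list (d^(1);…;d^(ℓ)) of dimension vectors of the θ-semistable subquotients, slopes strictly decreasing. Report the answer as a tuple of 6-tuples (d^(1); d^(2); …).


Barcode: M ≅ I[1,1], I[1,6], I[3,3], I[3,4]^2. HN layers by μ_θ (4 steps, strictly decreasing):
  μ^(1)=29; μ^(2)=7; μ^(3)=-1; μ^(4)=-25

((0, 0, 0, 0, 1, 1); (0, 1, 1, 1, 0, 0); (2, 0, 0, 2, 0, 0); (0, 0, 3, 0, 0, 0))


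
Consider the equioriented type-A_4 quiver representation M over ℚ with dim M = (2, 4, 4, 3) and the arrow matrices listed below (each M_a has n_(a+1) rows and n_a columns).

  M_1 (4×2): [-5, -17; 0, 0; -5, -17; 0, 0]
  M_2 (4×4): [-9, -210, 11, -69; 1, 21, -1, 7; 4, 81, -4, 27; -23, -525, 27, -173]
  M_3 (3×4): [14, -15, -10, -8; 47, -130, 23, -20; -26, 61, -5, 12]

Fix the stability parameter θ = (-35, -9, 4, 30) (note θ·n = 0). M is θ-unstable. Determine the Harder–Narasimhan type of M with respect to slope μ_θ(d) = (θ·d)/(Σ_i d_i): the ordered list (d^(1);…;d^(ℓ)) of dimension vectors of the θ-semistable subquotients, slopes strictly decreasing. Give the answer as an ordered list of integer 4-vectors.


Interval decomposition of M: I[1,1], I[1,4], I[2,2], I[2,4]^2, I[3,3].
HN type (ℓ=4): μ^(1)=30; μ^(2)=4; μ^(3)=-9; μ^(4)=-35

((0, 0, 0, 3); (0, 0, 4, 0); (0, 4, 0, 0); (2, 0, 0, 0))


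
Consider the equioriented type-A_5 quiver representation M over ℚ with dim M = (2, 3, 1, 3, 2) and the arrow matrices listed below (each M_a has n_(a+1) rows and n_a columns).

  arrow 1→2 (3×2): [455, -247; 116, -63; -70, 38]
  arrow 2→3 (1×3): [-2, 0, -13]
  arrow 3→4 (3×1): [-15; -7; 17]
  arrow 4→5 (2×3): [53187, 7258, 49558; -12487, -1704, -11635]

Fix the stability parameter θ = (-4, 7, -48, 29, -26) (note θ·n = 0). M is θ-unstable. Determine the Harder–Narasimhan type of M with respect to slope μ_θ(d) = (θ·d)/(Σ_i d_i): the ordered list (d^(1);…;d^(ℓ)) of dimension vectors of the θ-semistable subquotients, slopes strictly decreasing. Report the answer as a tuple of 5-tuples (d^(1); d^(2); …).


Interval decomposition of M: I[1,2]^2, I[2,5], I[4,4], I[4,5].
HN type (ℓ=5): μ^(1)=29; μ^(2)=7; μ^(3)=3/2; μ^(4)=-4; μ^(5)=-41/2

((0, 0, 0, 1, 0); (0, 2, 0, 0, 0); (0, 0, 0, 2, 2); (2, 0, 0, 0, 0); (0, 1, 1, 0, 0))


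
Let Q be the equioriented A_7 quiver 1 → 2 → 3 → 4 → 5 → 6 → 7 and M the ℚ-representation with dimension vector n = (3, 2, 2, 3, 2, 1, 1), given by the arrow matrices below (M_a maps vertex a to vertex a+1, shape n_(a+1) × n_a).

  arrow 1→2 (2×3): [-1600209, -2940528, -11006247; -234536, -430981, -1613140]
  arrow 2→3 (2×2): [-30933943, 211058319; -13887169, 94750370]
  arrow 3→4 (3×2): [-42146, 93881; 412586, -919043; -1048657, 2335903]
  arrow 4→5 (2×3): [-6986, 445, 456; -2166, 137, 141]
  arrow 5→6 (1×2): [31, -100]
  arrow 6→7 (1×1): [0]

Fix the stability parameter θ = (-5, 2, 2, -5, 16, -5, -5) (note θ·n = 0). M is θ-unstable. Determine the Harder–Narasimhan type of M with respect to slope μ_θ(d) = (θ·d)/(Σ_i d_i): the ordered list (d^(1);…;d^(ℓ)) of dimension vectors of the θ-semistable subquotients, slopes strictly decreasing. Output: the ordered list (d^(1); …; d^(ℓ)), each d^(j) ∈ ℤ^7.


Interval decomposition of M: I[1,1], I[1,5], I[1,6], I[4,4], I[7,7].
HN type (ℓ=4): μ^(1)=16; μ^(2)=11/2; μ^(3)=-1/3; μ^(4)=-5

((0, 0, 0, 0, 1, 0, 0); (0, 0, 0, 0, 1, 1, 0); (0, 2, 2, 2, 0, 0, 0); (3, 0, 0, 1, 0, 0, 1))


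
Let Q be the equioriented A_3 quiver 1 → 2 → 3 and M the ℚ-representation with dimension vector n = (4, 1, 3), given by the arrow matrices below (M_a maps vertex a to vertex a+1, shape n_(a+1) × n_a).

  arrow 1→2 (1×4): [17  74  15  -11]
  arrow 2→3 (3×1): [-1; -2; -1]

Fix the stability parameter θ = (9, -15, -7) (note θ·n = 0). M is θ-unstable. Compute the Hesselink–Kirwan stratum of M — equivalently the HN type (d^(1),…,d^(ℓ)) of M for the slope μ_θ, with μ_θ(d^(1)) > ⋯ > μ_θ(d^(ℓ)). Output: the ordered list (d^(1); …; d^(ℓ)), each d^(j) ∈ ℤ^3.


Via rank(M_{q-1}∘⋯∘M_p): M ≅ I[1,1]^3, I[1,3], I[3,3]^2.
μ_θ-semistable layers: μ^(1)=9; μ^(2)=-13/3; μ^(3)=-7

((3, 0, 0); (1, 1, 1); (0, 0, 2))
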